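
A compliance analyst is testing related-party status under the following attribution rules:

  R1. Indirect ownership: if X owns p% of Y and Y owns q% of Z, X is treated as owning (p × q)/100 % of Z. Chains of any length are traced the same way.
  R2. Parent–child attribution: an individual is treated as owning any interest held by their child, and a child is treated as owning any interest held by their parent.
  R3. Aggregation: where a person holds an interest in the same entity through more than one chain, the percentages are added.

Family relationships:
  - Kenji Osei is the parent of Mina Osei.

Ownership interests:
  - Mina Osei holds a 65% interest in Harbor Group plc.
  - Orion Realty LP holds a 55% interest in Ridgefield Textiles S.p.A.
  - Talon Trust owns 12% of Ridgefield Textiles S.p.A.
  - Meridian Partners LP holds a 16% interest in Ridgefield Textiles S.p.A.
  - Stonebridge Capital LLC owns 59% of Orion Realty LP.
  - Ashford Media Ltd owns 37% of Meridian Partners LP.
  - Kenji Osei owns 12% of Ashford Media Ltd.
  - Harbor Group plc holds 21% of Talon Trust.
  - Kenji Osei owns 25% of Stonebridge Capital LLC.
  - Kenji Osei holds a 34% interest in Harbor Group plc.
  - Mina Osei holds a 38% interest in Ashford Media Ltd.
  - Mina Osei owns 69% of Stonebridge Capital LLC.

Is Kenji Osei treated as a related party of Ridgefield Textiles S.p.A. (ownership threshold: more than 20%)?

By parent–child attribution (R2), Kenji Osei is treated as also owning Mina Osei's interest in Stonebridge Capital LLC, giving 25% + 69% = 94%.
By parent–child attribution (R2), Kenji Osei is treated as also owning Mina Osei's interest in Ashford Media Ltd, giving 12% + 38% = 50%.
By parent–child attribution (R2), Kenji Osei is treated as also owning Mina Osei's interest in Harbor Group plc, giving 34% + 65% = 99%.
Chain via Stonebridge Capital LLC → Orion Realty LP (R1): 94% × 59% × 55% = 30.503% of Ridgefield Textiles S.p.A.
Chain via Ashford Media Ltd → Meridian Partners LP (R1): 50% × 37% × 16% = 2.96% of Ridgefield Textiles S.p.A.
Chain via Harbor Group plc → Talon Trust (R1): 99% × 21% × 12% = 2.4948% of Ridgefield Textiles S.p.A.
Aggregating (R3): 30.503% + 2.96% + 2.4948% = 35.9578%.
35.9578% exceeds the 20% threshold, so Kenji is a related party to Ridgefield Textiles S.p.A.

Yes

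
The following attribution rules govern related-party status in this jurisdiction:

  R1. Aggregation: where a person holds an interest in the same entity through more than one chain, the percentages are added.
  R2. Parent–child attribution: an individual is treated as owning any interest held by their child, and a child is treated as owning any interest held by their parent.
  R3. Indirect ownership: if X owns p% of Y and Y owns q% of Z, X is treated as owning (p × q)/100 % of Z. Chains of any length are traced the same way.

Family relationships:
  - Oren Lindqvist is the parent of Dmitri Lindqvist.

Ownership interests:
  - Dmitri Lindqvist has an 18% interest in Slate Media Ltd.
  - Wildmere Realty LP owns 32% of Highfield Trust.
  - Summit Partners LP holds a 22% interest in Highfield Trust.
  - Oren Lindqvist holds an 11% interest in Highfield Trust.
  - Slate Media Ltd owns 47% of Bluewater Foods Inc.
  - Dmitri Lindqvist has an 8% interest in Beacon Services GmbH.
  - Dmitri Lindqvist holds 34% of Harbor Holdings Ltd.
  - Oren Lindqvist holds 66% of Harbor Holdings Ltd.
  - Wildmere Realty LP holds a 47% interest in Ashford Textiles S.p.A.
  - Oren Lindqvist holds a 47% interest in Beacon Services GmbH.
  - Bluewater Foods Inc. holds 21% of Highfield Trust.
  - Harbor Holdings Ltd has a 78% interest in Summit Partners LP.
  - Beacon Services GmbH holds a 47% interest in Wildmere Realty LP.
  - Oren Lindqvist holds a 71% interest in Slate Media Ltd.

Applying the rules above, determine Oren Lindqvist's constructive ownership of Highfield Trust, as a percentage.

By parent–child attribution (R2), Oren Lindqvist is treated as also owning Dmitri Lindqvist's interest in Beacon Services GmbH, giving 47% + 8% = 55%.
By parent–child attribution (R2), Oren Lindqvist is treated as also owning Dmitri Lindqvist's interest in Slate Media Ltd, giving 71% + 18% = 89%.
By parent–child attribution (R2), Oren Lindqvist is treated as also owning Dmitri Lindqvist's interest in Harbor Holdings Ltd, giving 66% + 34% = 100%.
Chain via Beacon Services GmbH → Wildmere Realty LP (R3): 55% × 47% × 32% = 8.272% of Highfield Trust.
Chain via Slate Media Ltd → Bluewater Foods Inc. (R3): 89% × 47% × 21% = 8.7843% of Highfield Trust.
Chain via Harbor Holdings Ltd → Summit Partners LP (R3): 100% × 78% × 22% = 17.16% of Highfield Trust.
Direct interest in Highfield Trust: 11%.
Aggregating (R1): 8.272% + 8.7843% + 17.16% + 11% = 45.2163%.

45.2163%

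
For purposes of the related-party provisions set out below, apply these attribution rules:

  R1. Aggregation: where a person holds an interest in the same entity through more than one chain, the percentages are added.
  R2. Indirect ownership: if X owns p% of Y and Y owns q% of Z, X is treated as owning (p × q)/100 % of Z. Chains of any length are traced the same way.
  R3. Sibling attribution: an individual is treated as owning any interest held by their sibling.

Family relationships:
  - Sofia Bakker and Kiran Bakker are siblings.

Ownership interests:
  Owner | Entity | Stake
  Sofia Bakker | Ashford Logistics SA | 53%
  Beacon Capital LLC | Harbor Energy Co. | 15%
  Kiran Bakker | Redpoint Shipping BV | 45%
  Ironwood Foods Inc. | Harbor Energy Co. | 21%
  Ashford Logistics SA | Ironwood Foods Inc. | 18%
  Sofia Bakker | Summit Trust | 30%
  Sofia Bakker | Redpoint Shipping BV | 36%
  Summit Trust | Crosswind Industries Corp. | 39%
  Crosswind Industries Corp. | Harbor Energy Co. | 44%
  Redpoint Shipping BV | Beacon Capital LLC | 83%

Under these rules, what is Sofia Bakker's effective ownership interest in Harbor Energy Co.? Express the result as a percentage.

17.2359%

By sibling attribution (R3), Sofia Bakker is treated as also owning Kiran Bakker's interest in Redpoint Shipping BV, giving 36% + 45% = 81%.
Chain via Summit Trust → Crosswind Industries Corp. (R2): 30% × 39% × 44% = 5.148% of Harbor Energy Co.
Chain via Redpoint Shipping BV → Beacon Capital LLC (R2): 81% × 83% × 15% = 10.0845% of Harbor Energy Co.
Chain via Ashford Logistics SA → Ironwood Foods Inc. (R2): 53% × 18% × 21% = 2.0034% of Harbor Energy Co.
Aggregating (R1): 5.148% + 10.0845% + 2.0034% = 17.2359%.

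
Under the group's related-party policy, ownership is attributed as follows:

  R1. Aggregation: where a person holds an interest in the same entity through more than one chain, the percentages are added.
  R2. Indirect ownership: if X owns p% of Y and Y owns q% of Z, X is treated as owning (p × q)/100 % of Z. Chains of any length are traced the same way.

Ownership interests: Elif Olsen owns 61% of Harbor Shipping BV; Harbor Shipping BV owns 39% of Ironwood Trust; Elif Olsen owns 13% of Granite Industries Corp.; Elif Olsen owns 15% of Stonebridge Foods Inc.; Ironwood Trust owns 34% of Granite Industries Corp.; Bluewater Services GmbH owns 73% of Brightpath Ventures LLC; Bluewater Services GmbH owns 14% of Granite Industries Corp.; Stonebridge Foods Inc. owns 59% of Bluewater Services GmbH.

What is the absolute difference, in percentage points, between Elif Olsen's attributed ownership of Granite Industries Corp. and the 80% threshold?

57.6724

Chain via Stonebridge Foods Inc. → Bluewater Services GmbH (R2): 15% × 59% × 14% = 1.239% of Granite Industries Corp.
Chain via Harbor Shipping BV → Ironwood Trust (R2): 61% × 39% × 34% = 8.0886% of Granite Industries Corp.
Direct interest in Granite Industries Corp: 13%.
Aggregating (R1): 1.239% + 8.0886% + 13% = 22.3276%.
22.3276% falls short of the 80% threshold by 57.6724 percentage points.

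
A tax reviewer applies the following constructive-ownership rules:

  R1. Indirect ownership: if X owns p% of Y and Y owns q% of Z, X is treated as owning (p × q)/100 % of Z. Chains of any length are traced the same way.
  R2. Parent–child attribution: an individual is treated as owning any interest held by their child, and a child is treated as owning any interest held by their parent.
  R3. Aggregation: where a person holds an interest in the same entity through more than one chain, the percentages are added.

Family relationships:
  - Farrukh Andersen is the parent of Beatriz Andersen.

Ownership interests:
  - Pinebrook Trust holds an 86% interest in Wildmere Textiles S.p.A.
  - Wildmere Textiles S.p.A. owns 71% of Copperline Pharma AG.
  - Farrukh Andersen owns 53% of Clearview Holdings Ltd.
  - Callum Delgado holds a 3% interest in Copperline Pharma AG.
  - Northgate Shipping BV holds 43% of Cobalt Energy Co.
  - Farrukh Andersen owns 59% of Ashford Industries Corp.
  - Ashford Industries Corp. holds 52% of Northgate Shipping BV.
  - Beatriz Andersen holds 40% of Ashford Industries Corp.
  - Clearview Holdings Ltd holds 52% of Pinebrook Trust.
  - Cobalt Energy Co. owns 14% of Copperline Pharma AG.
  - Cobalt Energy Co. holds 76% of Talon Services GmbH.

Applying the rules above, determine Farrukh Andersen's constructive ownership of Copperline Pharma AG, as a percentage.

By parent–child attribution (R2), Farrukh Andersen is treated as also owning Beatriz Andersen's interest in Ashford Industries Corp, giving 59% + 40% = 99%.
Chain via Clearview Holdings Ltd → Pinebrook Trust → Wildmere Textiles S.p.A. (R1): 53% × 52% × 86% × 71% = 16.828136% of Copperline Pharma AG.
Chain via Ashford Industries Corp. → Northgate Shipping BV → Cobalt Energy Co. (R1): 99% × 52% × 43% × 14% = 3.099096% of Copperline Pharma AG.
Aggregating (R3): 16.828136% + 3.099096% = 19.927232%.

19.927232%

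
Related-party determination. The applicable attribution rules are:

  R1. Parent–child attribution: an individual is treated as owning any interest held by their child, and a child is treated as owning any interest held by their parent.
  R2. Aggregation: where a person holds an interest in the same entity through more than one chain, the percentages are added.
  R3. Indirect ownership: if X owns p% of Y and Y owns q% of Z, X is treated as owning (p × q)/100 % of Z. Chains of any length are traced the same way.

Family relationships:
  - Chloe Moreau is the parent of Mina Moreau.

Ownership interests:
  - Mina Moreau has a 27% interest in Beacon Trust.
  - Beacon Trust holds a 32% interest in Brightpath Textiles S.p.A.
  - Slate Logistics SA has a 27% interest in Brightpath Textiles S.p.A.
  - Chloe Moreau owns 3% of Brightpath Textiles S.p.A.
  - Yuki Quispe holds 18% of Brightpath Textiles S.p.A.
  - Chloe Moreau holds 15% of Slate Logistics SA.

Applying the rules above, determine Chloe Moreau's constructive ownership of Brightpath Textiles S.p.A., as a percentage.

By parent–child attribution (R1), Chloe Moreau is treated as owning Mina Moreau's 27% interest in Beacon Trust.
Chain via Slate Logistics SA (R3): 15% × 27% = 4.05% of Brightpath Textiles S.p.A.
Direct interest in Brightpath Textiles S.p.A: 3%.
Chain via Beacon Trust (R3): 27% × 32% = 8.64% of Brightpath Textiles S.p.A.
Aggregating (R2): 4.05% + 3% + 8.64% = 15.69%.

15.69%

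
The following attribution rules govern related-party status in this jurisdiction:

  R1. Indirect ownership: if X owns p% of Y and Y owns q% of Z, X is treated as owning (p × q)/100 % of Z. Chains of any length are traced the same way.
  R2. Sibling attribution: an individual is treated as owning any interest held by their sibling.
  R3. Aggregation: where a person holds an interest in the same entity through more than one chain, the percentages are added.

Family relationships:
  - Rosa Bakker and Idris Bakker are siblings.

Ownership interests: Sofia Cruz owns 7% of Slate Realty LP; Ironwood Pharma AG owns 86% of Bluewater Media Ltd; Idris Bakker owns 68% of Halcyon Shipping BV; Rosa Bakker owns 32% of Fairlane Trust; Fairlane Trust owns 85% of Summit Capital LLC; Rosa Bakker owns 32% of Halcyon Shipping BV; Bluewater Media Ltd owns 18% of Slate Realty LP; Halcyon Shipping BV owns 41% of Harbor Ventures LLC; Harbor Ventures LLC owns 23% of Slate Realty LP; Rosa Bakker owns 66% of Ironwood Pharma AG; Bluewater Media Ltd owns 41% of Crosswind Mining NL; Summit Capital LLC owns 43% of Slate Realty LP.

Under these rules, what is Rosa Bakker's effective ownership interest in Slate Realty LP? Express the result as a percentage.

31.3428%

By sibling attribution (R2), Rosa Bakker is treated as also owning Idris Bakker's interest in Halcyon Shipping BV, giving 32% + 68% = 100%.
Chain via Ironwood Pharma AG → Bluewater Media Ltd (R1): 66% × 86% × 18% = 10.2168% of Slate Realty LP.
Chain via Halcyon Shipping BV → Harbor Ventures LLC (R1): 100% × 41% × 23% = 9.43% of Slate Realty LP.
Chain via Fairlane Trust → Summit Capital LLC (R1): 32% × 85% × 43% = 11.696% of Slate Realty LP.
Aggregating (R3): 10.2168% + 9.43% + 11.696% = 31.3428%.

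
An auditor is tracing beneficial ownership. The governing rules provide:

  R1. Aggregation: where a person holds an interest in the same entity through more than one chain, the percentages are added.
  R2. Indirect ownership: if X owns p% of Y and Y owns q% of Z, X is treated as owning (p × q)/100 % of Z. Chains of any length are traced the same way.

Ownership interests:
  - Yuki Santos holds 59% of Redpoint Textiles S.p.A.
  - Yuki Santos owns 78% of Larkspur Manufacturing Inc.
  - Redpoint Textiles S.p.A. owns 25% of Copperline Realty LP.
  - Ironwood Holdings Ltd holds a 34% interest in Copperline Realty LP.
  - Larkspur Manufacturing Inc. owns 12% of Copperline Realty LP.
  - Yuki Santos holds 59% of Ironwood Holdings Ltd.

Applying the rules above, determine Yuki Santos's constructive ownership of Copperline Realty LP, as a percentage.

Chain via Larkspur Manufacturing Inc. (R2): 78% × 12% = 9.36% of Copperline Realty LP.
Chain via Ironwood Holdings Ltd (R2): 59% × 34% = 20.06% of Copperline Realty LP.
Chain via Redpoint Textiles S.p.A. (R2): 59% × 25% = 14.75% of Copperline Realty LP.
Aggregating (R1): 9.36% + 20.06% + 14.75% = 44.17%.

44.17%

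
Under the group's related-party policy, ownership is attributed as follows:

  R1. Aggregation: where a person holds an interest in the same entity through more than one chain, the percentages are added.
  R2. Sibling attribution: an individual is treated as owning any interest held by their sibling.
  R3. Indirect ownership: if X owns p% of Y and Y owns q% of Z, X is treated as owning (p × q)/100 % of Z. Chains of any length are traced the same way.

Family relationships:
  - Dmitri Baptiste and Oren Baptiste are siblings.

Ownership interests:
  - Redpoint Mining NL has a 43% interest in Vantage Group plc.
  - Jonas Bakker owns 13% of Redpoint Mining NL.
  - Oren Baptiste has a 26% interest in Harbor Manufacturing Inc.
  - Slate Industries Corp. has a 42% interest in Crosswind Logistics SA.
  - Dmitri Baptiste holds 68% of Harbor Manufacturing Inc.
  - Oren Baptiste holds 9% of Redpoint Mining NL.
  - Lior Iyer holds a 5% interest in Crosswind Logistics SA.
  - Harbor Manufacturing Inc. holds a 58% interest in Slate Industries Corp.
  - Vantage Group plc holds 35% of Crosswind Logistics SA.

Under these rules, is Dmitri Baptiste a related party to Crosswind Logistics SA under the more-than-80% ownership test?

By sibling attribution (R2), Dmitri Baptiste is treated as also owning Oren Baptiste's interest in Harbor Manufacturing Inc, giving 68% + 26% = 94%.
By sibling attribution (R2), Dmitri Baptiste is treated as owning Oren Baptiste's 9% interest in Redpoint Mining NL.
Chain via Harbor Manufacturing Inc. → Slate Industries Corp. (R3): 94% × 58% × 42% = 22.8984% of Crosswind Logistics SA.
Chain via Redpoint Mining NL → Vantage Group plc (R3): 9% × 43% × 35% = 1.3545% of Crosswind Logistics SA.
Aggregating (R1): 22.8984% + 1.3545% = 24.2529%.
24.2529% does not exceed the 80% threshold, so Dmitri is not a related party to Crosswind Logistics SA.

No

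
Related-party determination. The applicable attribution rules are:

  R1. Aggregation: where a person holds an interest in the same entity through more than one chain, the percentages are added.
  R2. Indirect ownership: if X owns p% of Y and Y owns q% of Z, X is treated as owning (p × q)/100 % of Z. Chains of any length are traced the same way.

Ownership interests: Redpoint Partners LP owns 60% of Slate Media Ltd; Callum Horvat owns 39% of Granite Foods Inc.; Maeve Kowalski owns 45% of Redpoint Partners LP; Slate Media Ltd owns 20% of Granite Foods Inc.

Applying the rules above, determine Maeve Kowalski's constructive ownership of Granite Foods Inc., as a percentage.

Chain via Redpoint Partners LP → Slate Media Ltd (R2): 45% × 60% × 20% = 5.4% of Granite Foods Inc.

5.4%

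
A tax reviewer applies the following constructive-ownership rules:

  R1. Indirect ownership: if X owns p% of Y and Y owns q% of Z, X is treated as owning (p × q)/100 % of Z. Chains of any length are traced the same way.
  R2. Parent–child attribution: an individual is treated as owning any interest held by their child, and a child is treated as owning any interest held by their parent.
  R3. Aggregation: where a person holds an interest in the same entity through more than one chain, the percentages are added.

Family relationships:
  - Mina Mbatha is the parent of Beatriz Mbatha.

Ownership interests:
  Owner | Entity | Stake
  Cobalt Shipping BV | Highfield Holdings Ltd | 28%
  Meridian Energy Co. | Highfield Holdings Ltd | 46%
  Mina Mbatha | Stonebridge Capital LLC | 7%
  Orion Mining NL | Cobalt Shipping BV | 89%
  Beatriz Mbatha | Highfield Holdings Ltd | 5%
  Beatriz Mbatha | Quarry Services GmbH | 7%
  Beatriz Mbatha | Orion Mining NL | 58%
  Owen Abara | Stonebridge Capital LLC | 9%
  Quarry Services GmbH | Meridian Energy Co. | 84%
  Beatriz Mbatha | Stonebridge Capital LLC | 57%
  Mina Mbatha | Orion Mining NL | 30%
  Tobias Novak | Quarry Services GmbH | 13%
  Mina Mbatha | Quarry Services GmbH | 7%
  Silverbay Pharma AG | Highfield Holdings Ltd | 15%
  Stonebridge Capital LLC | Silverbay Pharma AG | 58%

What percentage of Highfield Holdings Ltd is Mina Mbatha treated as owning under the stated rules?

37.9072%

By parent–child attribution (R2), Mina Mbatha is treated as also owning Beatriz Mbatha's interest in Stonebridge Capital LLC, giving 7% + 57% = 64%.
By parent–child attribution (R2), Mina Mbatha is treated as also owning Beatriz Mbatha's interest in Orion Mining NL, giving 30% + 58% = 88%.
By parent–child attribution (R2), Mina Mbatha is treated as also owning Beatriz Mbatha's interest in Quarry Services GmbH, giving 7% + 7% = 14%.
By parent–child attribution (R2), Mina Mbatha is treated as owning Beatriz Mbatha's 5% interest in Highfield Holdings Ltd.
Chain via Stonebridge Capital LLC → Silverbay Pharma AG (R1): 64% × 58% × 15% = 5.568% of Highfield Holdings Ltd.
Chain via Orion Mining NL → Cobalt Shipping BV (R1): 88% × 89% × 28% = 21.9296% of Highfield Holdings Ltd.
Chain via Quarry Services GmbH → Meridian Energy Co. (R1): 14% × 84% × 46% = 5.4096% of Highfield Holdings Ltd.
Direct interest in Highfield Holdings Ltd: 5%.
Aggregating (R3): 5.568% + 21.9296% + 5.4096% + 5% = 37.9072%.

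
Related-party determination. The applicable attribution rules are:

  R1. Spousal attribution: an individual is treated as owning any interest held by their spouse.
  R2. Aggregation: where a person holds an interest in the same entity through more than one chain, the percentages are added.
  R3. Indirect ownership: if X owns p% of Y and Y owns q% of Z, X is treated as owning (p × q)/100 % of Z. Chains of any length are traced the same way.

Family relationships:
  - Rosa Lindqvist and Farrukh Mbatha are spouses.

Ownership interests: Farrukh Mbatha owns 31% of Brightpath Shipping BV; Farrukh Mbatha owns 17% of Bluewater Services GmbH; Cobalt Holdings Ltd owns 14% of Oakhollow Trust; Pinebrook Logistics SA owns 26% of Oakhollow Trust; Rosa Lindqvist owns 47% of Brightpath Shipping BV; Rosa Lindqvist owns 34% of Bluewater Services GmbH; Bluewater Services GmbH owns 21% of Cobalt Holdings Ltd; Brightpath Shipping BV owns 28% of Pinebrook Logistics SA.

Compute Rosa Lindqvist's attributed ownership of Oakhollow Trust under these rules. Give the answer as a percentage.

By spousal attribution (R1), Rosa Lindqvist is treated as also owning Farrukh Mbatha's interest in Brightpath Shipping BV, giving 47% + 31% = 78%.
By spousal attribution (R1), Rosa Lindqvist is treated as also owning Farrukh Mbatha's interest in Bluewater Services GmbH, giving 34% + 17% = 51%.
Chain via Brightpath Shipping BV → Pinebrook Logistics SA (R3): 78% × 28% × 26% = 5.6784% of Oakhollow Trust.
Chain via Bluewater Services GmbH → Cobalt Holdings Ltd (R3): 51% × 21% × 14% = 1.4994% of Oakhollow Trust.
Aggregating (R2): 5.6784% + 1.4994% = 7.1778%.

7.1778%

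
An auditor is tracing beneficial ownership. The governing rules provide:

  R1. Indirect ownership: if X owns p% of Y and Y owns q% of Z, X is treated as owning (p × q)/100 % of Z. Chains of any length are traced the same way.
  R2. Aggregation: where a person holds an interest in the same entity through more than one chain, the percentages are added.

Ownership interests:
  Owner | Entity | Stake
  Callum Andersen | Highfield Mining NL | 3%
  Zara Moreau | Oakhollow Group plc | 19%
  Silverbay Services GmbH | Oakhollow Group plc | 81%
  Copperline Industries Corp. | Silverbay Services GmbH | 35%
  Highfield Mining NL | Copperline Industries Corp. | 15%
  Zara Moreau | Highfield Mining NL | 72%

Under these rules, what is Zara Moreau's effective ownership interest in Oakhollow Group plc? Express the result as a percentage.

Chain via Highfield Mining NL → Copperline Industries Corp. → Silverbay Services GmbH (R1): 72% × 15% × 35% × 81% = 3.0618% of Oakhollow Group plc.
Direct interest in Oakhollow Group plc: 19%.
Aggregating (R2): 3.0618% + 19% = 22.0618%.

22.0618%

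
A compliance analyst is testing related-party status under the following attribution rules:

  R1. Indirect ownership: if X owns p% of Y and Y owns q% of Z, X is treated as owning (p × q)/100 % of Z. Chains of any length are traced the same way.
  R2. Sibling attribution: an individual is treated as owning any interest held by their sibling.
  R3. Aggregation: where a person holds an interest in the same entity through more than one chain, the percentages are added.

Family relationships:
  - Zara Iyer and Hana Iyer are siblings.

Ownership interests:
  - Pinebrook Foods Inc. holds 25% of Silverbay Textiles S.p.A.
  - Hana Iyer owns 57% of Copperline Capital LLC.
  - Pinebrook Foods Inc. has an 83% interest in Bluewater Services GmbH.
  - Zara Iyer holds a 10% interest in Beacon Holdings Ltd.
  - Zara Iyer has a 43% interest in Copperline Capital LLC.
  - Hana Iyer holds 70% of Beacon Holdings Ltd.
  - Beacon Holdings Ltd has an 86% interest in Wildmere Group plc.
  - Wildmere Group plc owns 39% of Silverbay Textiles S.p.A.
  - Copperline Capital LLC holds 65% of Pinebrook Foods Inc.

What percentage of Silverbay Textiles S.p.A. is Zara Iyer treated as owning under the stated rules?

43.082%

By sibling attribution (R2), Zara Iyer is treated as also owning Hana Iyer's interest in Beacon Holdings Ltd, giving 10% + 70% = 80%.
By sibling attribution (R2), Zara Iyer is treated as also owning Hana Iyer's interest in Copperline Capital LLC, giving 43% + 57% = 100%.
Chain via Beacon Holdings Ltd → Wildmere Group plc (R1): 80% × 86% × 39% = 26.832% of Silverbay Textiles S.p.A.
Chain via Copperline Capital LLC → Pinebrook Foods Inc. (R1): 100% × 65% × 25% = 16.25% of Silverbay Textiles S.p.A.
Aggregating (R3): 26.832% + 16.25% = 43.082%.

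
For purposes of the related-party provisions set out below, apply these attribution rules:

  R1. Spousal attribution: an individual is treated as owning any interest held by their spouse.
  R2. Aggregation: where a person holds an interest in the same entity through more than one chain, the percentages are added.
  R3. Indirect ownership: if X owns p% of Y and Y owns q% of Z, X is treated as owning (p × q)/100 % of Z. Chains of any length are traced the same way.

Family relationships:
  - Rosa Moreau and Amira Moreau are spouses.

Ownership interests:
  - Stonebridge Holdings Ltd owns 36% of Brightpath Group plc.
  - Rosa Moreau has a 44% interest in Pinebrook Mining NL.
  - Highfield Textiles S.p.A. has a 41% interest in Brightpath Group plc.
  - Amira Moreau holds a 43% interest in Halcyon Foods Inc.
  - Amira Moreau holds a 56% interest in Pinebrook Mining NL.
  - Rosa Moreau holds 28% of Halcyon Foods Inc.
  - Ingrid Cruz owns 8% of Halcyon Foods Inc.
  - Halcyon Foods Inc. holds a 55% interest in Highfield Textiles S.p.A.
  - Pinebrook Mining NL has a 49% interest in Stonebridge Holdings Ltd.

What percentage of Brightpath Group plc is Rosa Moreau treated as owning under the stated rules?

33.6505%

By spousal attribution (R1), Rosa Moreau is treated as also owning Amira Moreau's interest in Halcyon Foods Inc, giving 28% + 43% = 71%.
By spousal attribution (R1), Rosa Moreau is treated as also owning Amira Moreau's interest in Pinebrook Mining NL, giving 44% + 56% = 100%.
Chain via Halcyon Foods Inc. → Highfield Textiles S.p.A. (R3): 71% × 55% × 41% = 16.0105% of Brightpath Group plc.
Chain via Pinebrook Mining NL → Stonebridge Holdings Ltd (R3): 100% × 49% × 36% = 17.64% of Brightpath Group plc.
Aggregating (R2): 16.0105% + 17.64% = 33.6505%.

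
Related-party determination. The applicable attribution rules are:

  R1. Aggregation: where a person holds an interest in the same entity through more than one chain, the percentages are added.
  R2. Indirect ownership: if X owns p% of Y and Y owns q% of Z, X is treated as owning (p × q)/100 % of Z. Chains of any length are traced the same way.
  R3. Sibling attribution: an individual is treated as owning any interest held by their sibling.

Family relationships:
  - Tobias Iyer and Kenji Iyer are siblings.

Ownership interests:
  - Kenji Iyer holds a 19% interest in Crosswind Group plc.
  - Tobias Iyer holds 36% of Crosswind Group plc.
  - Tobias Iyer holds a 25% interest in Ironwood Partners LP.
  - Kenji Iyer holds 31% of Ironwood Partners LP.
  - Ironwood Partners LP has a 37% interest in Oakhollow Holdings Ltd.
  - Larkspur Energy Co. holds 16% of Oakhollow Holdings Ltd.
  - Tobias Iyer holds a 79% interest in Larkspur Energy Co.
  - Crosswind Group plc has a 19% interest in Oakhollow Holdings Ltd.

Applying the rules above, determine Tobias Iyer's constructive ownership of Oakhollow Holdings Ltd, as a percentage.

43.81%

By sibling attribution (R3), Tobias Iyer is treated as also owning Kenji Iyer's interest in Ironwood Partners LP, giving 25% + 31% = 56%.
By sibling attribution (R3), Tobias Iyer is treated as also owning Kenji Iyer's interest in Crosswind Group plc, giving 36% + 19% = 55%.
Chain via Larkspur Energy Co. (R2): 79% × 16% = 12.64% of Oakhollow Holdings Ltd.
Chain via Ironwood Partners LP (R2): 56% × 37% = 20.72% of Oakhollow Holdings Ltd.
Chain via Crosswind Group plc (R2): 55% × 19% = 10.45% of Oakhollow Holdings Ltd.
Aggregating (R1): 12.64% + 20.72% + 10.45% = 43.81%.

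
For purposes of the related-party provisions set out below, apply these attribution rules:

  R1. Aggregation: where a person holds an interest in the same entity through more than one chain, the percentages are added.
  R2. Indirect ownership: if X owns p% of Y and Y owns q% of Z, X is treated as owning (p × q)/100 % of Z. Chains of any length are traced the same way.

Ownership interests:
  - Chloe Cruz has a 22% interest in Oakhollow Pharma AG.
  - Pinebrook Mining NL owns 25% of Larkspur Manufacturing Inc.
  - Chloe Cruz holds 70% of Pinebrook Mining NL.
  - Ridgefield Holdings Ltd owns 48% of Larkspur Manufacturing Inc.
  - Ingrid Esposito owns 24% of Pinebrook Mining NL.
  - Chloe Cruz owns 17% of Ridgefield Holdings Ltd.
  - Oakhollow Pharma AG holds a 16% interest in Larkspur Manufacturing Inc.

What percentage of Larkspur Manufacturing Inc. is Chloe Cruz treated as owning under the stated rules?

29.18%

Chain via Pinebrook Mining NL (R2): 70% × 25% = 17.5% of Larkspur Manufacturing Inc.
Chain via Oakhollow Pharma AG (R2): 22% × 16% = 3.52% of Larkspur Manufacturing Inc.
Chain via Ridgefield Holdings Ltd (R2): 17% × 48% = 8.16% of Larkspur Manufacturing Inc.
Aggregating (R1): 17.5% + 3.52% + 8.16% = 29.18%.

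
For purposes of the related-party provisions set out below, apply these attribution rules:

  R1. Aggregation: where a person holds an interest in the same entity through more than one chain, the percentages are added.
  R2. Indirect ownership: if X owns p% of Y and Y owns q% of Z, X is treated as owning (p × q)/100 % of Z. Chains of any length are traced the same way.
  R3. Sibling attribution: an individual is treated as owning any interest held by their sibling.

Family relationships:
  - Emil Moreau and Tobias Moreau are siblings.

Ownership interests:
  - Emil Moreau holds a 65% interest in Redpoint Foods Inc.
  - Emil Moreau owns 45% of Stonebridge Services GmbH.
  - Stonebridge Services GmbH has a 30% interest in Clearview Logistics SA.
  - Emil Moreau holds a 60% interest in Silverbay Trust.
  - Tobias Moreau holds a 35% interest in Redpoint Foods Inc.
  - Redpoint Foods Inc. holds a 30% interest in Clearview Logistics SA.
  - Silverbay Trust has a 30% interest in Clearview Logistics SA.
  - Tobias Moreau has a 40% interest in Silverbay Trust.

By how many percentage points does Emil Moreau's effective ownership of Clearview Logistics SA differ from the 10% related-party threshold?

By sibling attribution (R3), Emil Moreau is treated as also owning Tobias Moreau's interest in Silverbay Trust, giving 60% + 40% = 100%.
By sibling attribution (R3), Emil Moreau is treated as also owning Tobias Moreau's interest in Redpoint Foods Inc, giving 65% + 35% = 100%.
Chain via Stonebridge Services GmbH (R2): 45% × 30% = 13.5% of Clearview Logistics SA.
Chain via Silverbay Trust (R2): 100% × 30% = 30% of Clearview Logistics SA.
Chain via Redpoint Foods Inc. (R2): 100% × 30% = 30% of Clearview Logistics SA.
Aggregating (R1): 13.5% + 30% + 30% = 73.5%.
73.5% exceeds the 10% threshold by 63.5 percentage points.

63.5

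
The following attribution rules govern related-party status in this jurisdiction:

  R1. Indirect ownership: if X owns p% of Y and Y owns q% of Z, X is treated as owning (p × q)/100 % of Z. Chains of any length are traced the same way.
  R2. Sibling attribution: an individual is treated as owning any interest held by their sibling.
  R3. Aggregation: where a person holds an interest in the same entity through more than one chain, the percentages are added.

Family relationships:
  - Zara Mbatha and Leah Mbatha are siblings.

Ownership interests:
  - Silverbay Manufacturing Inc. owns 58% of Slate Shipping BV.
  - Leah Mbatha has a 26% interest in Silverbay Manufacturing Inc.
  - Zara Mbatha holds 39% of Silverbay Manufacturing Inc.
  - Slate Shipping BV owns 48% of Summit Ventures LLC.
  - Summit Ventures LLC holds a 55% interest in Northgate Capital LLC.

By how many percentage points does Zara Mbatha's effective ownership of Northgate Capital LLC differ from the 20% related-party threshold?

10.0472

By sibling attribution (R2), Zara Mbatha is treated as also owning Leah Mbatha's interest in Silverbay Manufacturing Inc, giving 39% + 26% = 65%.
Chain via Silverbay Manufacturing Inc. → Slate Shipping BV → Summit Ventures LLC (R1): 65% × 58% × 48% × 55% = 9.9528% of Northgate Capital LLC.
9.9528% falls short of the 20% threshold by 10.0472 percentage points.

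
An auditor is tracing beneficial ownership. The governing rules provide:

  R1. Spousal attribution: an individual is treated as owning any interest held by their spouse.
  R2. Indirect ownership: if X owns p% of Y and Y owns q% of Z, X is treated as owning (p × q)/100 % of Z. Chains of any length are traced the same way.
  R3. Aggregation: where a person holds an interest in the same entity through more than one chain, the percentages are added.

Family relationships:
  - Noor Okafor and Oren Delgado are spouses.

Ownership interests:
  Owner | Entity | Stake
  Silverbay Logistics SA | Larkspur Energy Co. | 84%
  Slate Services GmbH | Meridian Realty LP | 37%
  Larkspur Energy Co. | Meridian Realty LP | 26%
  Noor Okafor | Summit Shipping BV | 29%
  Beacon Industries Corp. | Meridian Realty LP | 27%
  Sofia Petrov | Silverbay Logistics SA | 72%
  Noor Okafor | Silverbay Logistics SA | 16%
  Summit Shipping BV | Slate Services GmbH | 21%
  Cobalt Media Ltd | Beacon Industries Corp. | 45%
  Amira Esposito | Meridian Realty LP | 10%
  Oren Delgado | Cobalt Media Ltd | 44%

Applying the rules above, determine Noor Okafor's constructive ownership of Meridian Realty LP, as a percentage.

11.0937%

By spousal attribution (R1), Noor Okafor is treated as owning Oren Delgado's 44% interest in Cobalt Media Ltd.
Chain via Silverbay Logistics SA → Larkspur Energy Co. (R2): 16% × 84% × 26% = 3.4944% of Meridian Realty LP.
Chain via Summit Shipping BV → Slate Services GmbH (R2): 29% × 21% × 37% = 2.2533% of Meridian Realty LP.
Chain via Cobalt Media Ltd → Beacon Industries Corp. (R2): 44% × 45% × 27% = 5.346% of Meridian Realty LP.
Aggregating (R3): 3.4944% + 2.2533% + 5.346% = 11.0937%.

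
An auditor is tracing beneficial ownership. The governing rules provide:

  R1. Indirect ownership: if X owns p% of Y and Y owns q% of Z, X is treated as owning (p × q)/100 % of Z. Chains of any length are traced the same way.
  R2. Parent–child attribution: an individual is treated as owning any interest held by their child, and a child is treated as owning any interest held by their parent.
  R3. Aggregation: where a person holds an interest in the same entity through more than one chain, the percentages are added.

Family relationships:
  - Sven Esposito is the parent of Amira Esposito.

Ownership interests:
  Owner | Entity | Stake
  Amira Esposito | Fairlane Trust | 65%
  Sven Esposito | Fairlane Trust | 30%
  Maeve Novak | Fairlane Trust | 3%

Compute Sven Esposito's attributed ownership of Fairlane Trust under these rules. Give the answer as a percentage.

By parent–child attribution (R2), Sven Esposito is treated as also owning Amira Esposito's interest in Fairlane Trust, giving 30% + 65% = 95%.
Direct interest in Fairlane Trust: 95%.

95%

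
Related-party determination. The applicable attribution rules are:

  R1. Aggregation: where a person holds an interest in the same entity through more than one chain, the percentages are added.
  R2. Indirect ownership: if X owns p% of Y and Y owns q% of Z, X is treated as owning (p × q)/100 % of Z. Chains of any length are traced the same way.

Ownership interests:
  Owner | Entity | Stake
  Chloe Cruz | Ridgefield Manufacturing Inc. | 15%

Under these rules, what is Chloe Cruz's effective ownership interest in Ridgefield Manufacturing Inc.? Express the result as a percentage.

15%

Direct interest in Ridgefield Manufacturing Inc: 15%.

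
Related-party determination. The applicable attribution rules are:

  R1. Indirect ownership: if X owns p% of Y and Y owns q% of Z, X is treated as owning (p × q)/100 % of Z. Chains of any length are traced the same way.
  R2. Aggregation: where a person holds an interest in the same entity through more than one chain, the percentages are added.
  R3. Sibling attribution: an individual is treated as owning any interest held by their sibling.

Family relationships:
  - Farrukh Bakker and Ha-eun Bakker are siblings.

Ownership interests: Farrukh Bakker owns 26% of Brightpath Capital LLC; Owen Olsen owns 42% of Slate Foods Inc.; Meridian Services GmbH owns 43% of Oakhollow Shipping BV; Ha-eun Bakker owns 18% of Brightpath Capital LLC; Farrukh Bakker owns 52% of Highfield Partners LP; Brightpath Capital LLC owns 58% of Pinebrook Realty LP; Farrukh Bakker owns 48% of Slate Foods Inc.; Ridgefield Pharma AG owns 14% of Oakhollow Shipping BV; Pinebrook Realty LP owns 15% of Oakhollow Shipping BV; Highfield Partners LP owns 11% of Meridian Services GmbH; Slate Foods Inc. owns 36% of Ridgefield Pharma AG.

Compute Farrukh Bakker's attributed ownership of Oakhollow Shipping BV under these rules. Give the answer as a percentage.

8.7068%

By sibling attribution (R3), Farrukh Bakker is treated as also owning Ha-eun Bakker's interest in Brightpath Capital LLC, giving 26% + 18% = 44%.
Chain via Slate Foods Inc. → Ridgefield Pharma AG (R1): 48% × 36% × 14% = 2.4192% of Oakhollow Shipping BV.
Chain via Highfield Partners LP → Meridian Services GmbH (R1): 52% × 11% × 43% = 2.4596% of Oakhollow Shipping BV.
Chain via Brightpath Capital LLC → Pinebrook Realty LP (R1): 44% × 58% × 15% = 3.828% of Oakhollow Shipping BV.
Aggregating (R2): 2.4192% + 2.4596% + 3.828% = 8.7068%.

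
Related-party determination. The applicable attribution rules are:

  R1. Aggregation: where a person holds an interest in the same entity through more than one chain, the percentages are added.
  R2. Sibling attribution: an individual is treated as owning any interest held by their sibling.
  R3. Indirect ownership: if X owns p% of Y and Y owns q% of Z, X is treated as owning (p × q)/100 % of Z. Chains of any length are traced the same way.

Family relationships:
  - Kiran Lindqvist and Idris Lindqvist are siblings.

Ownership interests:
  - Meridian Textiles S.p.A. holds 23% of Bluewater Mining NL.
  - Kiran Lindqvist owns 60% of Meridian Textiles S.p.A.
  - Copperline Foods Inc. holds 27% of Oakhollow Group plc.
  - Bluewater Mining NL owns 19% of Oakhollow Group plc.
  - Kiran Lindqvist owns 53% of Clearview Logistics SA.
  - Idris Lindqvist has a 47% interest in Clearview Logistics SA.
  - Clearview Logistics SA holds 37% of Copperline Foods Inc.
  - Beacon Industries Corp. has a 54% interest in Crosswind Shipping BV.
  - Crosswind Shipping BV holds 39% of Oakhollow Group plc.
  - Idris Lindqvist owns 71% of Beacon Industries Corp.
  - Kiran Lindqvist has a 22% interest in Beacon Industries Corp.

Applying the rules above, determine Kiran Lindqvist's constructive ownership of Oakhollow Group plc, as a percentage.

32.1978%

By sibling attribution (R2), Kiran Lindqvist is treated as also owning Idris Lindqvist's interest in Beacon Industries Corp, giving 22% + 71% = 93%.
By sibling attribution (R2), Kiran Lindqvist is treated as also owning Idris Lindqvist's interest in Clearview Logistics SA, giving 53% + 47% = 100%.
Chain via Beacon Industries Corp. → Crosswind Shipping BV (R3): 93% × 54% × 39% = 19.5858% of Oakhollow Group plc.
Chain via Clearview Logistics SA → Copperline Foods Inc. (R3): 100% × 37% × 27% = 9.99% of Oakhollow Group plc.
Chain via Meridian Textiles S.p.A. → Bluewater Mining NL (R3): 60% × 23% × 19% = 2.622% of Oakhollow Group plc.
Aggregating (R1): 19.5858% + 9.99% + 2.622% = 32.1978%.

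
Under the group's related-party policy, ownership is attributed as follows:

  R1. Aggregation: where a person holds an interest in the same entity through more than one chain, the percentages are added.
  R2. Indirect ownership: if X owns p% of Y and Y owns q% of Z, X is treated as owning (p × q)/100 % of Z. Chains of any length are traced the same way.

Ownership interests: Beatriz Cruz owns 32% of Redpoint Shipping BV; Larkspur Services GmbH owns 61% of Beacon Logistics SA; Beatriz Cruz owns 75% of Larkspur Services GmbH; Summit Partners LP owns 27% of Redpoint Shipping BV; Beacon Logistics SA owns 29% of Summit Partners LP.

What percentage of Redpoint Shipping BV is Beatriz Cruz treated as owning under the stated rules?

35.582225%

Chain via Larkspur Services GmbH → Beacon Logistics SA → Summit Partners LP (R2): 75% × 61% × 29% × 27% = 3.582225% of Redpoint Shipping BV.
Direct interest in Redpoint Shipping BV: 32%.
Aggregating (R1): 3.582225% + 32% = 35.582225%.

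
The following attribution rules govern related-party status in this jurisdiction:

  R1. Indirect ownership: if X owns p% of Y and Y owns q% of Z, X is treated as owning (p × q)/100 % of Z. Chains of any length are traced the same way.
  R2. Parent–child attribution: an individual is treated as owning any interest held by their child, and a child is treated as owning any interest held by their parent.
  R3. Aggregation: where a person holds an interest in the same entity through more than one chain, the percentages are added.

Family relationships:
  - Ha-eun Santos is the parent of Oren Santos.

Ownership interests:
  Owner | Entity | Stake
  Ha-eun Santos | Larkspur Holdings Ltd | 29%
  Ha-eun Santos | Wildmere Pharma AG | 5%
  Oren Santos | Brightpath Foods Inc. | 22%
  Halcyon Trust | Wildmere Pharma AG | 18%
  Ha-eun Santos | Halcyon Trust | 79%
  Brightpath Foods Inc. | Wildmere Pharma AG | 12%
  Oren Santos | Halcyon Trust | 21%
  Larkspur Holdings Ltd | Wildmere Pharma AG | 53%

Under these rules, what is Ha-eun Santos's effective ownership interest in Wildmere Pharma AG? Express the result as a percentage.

41.01%

By parent–child attribution (R2), Ha-eun Santos is treated as also owning Oren Santos's interest in Halcyon Trust, giving 79% + 21% = 100%.
By parent–child attribution (R2), Ha-eun Santos is treated as owning Oren Santos's 22% interest in Brightpath Foods Inc.
Chain via Larkspur Holdings Ltd (R1): 29% × 53% = 15.37% of Wildmere Pharma AG.
Chain via Halcyon Trust (R1): 100% × 18% = 18% of Wildmere Pharma AG.
Direct interest in Wildmere Pharma AG: 5%.
Chain via Brightpath Foods Inc. (R1): 22% × 12% = 2.64% of Wildmere Pharma AG.
Aggregating (R3): 15.37% + 18% + 5% + 2.64% = 41.01%.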